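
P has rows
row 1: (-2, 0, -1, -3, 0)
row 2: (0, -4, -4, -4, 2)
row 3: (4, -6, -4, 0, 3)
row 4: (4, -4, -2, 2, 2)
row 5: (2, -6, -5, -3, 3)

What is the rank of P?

Row reduce to echelon form.
R3 ← R3 + (2)·R1: [0, -6, -6, -6, 3]
R4 ← R4 + (2)·R1: [0, -4, -4, -4, 2]
R5 ← R5 + R1: [0, -6, -6, -6, 3]
R3 ← R3 − (3/2)·R2: [0, 0, 0, 0, 0]
R4 ← R4 − R2: [0, 0, 0, 0, 0]
R5 ← R5 − (3/2)·R2: [0, 0, 0, 0, 0]
Echelon form has 2 nonzero rows, so rank(P) = 2.

2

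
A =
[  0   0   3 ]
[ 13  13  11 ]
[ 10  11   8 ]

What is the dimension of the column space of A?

3

Row reduce to echelon form.
Swap R1 ↔ R2
R3 ← R3 − (10/13)·R1: [0, 1, -6/13]
Swap R2 ↔ R3
Echelon form has 3 nonzero rows, so rank(A) = 3.
The column space has dimension equal to the rank: 3.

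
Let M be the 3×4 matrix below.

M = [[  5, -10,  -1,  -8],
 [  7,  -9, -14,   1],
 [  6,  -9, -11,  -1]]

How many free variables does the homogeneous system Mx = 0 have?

1

Row reduce to echelon form.
R2 ← R2 − (7/5)·R1: [0, 5, -63/5, 61/5]
R3 ← R3 − (6/5)·R1: [0, 3, -49/5, 43/5]
R3 ← R3 − (3/5)·R2: [0, 0, -56/25, 32/25]
3 nonzero rows, so rank(M) = 3.
M has 4 columns; by rank–nullity, nullity = 4 − 3 = 1.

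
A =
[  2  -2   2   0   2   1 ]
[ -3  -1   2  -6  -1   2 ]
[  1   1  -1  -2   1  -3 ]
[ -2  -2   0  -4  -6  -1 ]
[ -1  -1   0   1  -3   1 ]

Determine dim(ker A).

Row reduce to echelon form.
R2 ← R2 + (3/2)·R1: [0, -4, 5, -6, 2, 7/2]
R3 ← R3 − (1/2)·R1: [0, 2, -2, -2, 0, -7/2]
R4 ← R4 + R1: [0, -4, 2, -4, -4, 0]
R5 ← R5 + (1/2)·R1: [0, -2, 1, 1, -2, 3/2]
R3 ← R3 + (1/2)·R2: [0, 0, 1/2, -5, 1, -7/4]
R4 ← R4 − R2: [0, 0, -3, 2, -6, -7/2]
R5 ← R5 − (1/2)·R2: [0, 0, -3/2, 4, -3, -1/4]
R4 ← R4 + (6)·R3: [0, 0, 0, -28, 0, -14]
R5 ← R5 + (3)·R3: [0, 0, 0, -11, 0, -11/2]
R5 ← R5 − (11/28)·R4: [0, 0, 0, 0, 0, 0]
4 nonzero rows, so rank(A) = 4.
A has 6 columns; by rank–nullity, nullity = 6 − 4 = 2.

2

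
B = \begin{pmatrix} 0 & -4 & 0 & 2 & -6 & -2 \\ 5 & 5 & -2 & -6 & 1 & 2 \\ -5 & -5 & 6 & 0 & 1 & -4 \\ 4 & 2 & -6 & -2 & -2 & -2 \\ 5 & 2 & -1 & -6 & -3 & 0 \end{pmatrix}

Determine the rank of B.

4

Row reduce to echelon form.
Swap R1 ↔ R2
R3 ← R3 + R1: [0, 0, 4, -6, 2, -2]
R4 ← R4 − (4/5)·R1: [0, -2, -22/5, 14/5, -14/5, -18/5]
R5 ← R5 − R1: [0, -3, 1, 0, -4, -2]
R4 ← R4 − (1/2)·R2: [0, 0, -22/5, 9/5, 1/5, -13/5]
R5 ← R5 − (3/4)·R2: [0, 0, 1, -3/2, 1/2, -1/2]
R4 ← R4 + (11/10)·R3: [0, 0, 0, -24/5, 12/5, -24/5]
R5 ← R5 − (1/4)·R3: [0, 0, 0, 0, 0, 0]
Echelon form has 4 nonzero rows, so rank(B) = 4.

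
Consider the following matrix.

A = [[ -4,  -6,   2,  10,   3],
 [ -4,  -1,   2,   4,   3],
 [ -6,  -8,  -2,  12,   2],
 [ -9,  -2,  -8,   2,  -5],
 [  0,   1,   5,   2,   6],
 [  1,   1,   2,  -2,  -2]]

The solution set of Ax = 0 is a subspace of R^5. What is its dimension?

Row reduce to echelon form.
R2 ← R2 − R1: [0, 5, 0, -6, 0]
R3 ← R3 − (3/2)·R1: [0, 1, -5, -3, -5/2]
R4 ← R4 − (9/4)·R1: [0, 23/2, -25/2, -41/2, -47/4]
R6 ← R6 + (1/4)·R1: [0, -1/2, 5/2, 1/2, -5/4]
R3 ← R3 − (1/5)·R2: [0, 0, -5, -9/5, -5/2]
R4 ← R4 − (23/10)·R2: [0, 0, -25/2, -67/10, -47/4]
R5 ← R5 − (1/5)·R2: [0, 0, 5, 16/5, 6]
R6 ← R6 + (1/10)·R2: [0, 0, 5/2, -1/10, -5/4]
R4 ← R4 − (5/2)·R3: [0, 0, 0, -11/5, -11/2]
R5 ← R5 + R3: [0, 0, 0, 7/5, 7/2]
R6 ← R6 + (1/2)·R3: [0, 0, 0, -1, -5/2]
R5 ← R5 + (7/11)·R4: [0, 0, 0, 0, 0]
R6 ← R6 − (5/11)·R4: [0, 0, 0, 0, 0]
4 nonzero rows, so rank(A) = 4.
A has 5 columns; by rank–nullity, nullity = 5 − 4 = 1.

1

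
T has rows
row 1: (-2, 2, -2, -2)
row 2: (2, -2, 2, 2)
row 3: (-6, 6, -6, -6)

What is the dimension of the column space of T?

Row reduce to echelon form.
R2 ← R2 + R1: [0, 0, 0, 0]
R3 ← R3 − (3)·R1: [0, 0, 0, 0]
Echelon form has 1 nonzero row, so rank(T) = 1.
The column space has dimension equal to the rank: 1.

1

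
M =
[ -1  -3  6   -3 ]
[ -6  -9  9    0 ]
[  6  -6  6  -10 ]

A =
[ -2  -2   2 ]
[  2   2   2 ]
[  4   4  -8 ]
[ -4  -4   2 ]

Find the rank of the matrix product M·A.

First compute MA:
[[ 32,  32, -62],
 [ 30,  30, -102],
 [ 40,  40, -68]]
Now row reduce the product.
R2 ← R2 − (15/16)·R1: [0, 0, -351/8]
R3 ← R3 − (5/4)·R1: [0, 0, 19/2]
R3 ← R3 + (76/351)·R2: [0, 0, 0]
2 nonzero rows, so rank(MA) = 2.

2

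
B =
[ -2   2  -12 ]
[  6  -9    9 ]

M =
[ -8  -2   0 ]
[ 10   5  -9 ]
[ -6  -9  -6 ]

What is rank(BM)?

2

First compute BM:
[[108, 122,  54],
 [-192, -138,  27]]
Now row reduce the product.
R2 ← R2 + (16/9)·R1: [0, 710/9, 123]
2 nonzero rows, so rank(BM) = 2.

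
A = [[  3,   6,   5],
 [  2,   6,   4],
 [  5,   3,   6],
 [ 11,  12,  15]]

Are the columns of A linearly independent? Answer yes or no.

Row reduce A to echelon form.
R2 ← R2 − (2/3)·R1: [0, 2, 2/3]
R3 ← R3 − (5/3)·R1: [0, -7, -7/3]
R4 ← R4 − (11/3)·R1: [0, -10, -10/3]
R3 ← R3 + (7/2)·R2: [0, 0, 0]
R4 ← R4 + (5)·R2: [0, 0, 0]
2 pivots among 3 columns.
Only 2 < 3 pivot columns, so the columns are linearly dependent.

no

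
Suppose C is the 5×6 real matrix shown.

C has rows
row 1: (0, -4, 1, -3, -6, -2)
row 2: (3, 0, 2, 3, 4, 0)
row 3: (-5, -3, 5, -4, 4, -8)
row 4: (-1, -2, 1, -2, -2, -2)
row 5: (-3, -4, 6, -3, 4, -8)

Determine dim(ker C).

Row reduce to echelon form.
Swap R1 ↔ R2
R3 ← R3 + (5/3)·R1: [0, -3, 25/3, 1, 32/3, -8]
R4 ← R4 + (1/3)·R1: [0, -2, 5/3, -1, -2/3, -2]
R5 ← R5 + R1: [0, -4, 8, 0, 8, -8]
R3 ← R3 − (3/4)·R2: [0, 0, 91/12, 13/4, 91/6, -13/2]
R4 ← R4 − (1/2)·R2: [0, 0, 7/6, 1/2, 7/3, -1]
R5 ← R5 − R2: [0, 0, 7, 3, 14, -6]
R4 ← R4 − (2/13)·R3: [0, 0, 0, 0, 0, 0]
R5 ← R5 − (12/13)·R3: [0, 0, 0, 0, 0, 0]
3 nonzero rows, so rank(C) = 3.
C has 6 columns; by rank–nullity, nullity = 6 − 3 = 3.

3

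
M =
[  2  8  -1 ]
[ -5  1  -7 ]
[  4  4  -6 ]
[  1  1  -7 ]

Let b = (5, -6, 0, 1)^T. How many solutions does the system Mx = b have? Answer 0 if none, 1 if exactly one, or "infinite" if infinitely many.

0

Row reduce the augmented matrix [M | b].
R2 ← R2 + (5/2)·R1: [0, 21, -19/2, 13/2]
R3 ← R3 − (2)·R1: [0, -12, -4, -10]
R4 ← R4 − (1/2)·R1: [0, -3, -13/2, -3/2]
R3 ← R3 + (4/7)·R2: [0, 0, -66/7, -44/7]
R4 ← R4 + (1/7)·R2: [0, 0, -55/7, -4/7]
R4 ← R4 − (5/6)·R3: [0, 0, 0, 14/3]
The echelon form has 4 nonzero rows; the last pivot sits in the augmented column, so rank(M) = 3 but rank([M|b]) = 4.
Since the ranks differ, the system is inconsistent.
It has no solutions.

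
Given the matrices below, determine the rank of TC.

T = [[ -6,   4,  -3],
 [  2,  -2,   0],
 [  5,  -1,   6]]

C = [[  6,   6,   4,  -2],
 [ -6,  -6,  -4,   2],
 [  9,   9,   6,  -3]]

1

First compute TC:
[[-87, -87, -58,  29],
 [ 24,  24,  16,  -8],
 [ 90,  90,  60, -30]]
Now row reduce the product.
R2 ← R2 + (8/29)·R1: [0, 0, 0, 0]
R3 ← R3 + (30/29)·R1: [0, 0, 0, 0]
1 nonzero row, so rank(TC) = 1.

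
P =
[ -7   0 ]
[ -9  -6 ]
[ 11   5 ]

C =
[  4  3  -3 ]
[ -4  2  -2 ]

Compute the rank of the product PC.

2

First compute PC:
[[-28, -21,  21],
 [-12, -39,  39],
 [ 24,  43, -43]]
Now row reduce the product.
R2 ← R2 − (3/7)·R1: [0, -30, 30]
R3 ← R3 + (6/7)·R1: [0, 25, -25]
R3 ← R3 + (5/6)·R2: [0, 0, 0]
2 nonzero rows, so rank(PC) = 2.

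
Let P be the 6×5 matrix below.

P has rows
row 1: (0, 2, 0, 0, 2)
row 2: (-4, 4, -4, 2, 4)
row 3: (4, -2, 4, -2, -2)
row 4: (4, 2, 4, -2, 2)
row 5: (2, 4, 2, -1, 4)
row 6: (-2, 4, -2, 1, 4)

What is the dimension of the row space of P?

2

Row reduce to echelon form.
Swap R1 ↔ R2
R3 ← R3 + R1: [0, 2, 0, 0, 2]
R4 ← R4 + R1: [0, 6, 0, 0, 6]
R5 ← R5 + (1/2)·R1: [0, 6, 0, 0, 6]
R6 ← R6 − (1/2)·R1: [0, 2, 0, 0, 2]
R3 ← R3 − R2: [0, 0, 0, 0, 0]
R4 ← R4 − (3)·R2: [0, 0, 0, 0, 0]
R5 ← R5 − (3)·R2: [0, 0, 0, 0, 0]
R6 ← R6 − R2: [0, 0, 0, 0, 0]
Echelon form has 2 nonzero rows, so rank(P) = 2.
The row space has dimension equal to the rank: 2.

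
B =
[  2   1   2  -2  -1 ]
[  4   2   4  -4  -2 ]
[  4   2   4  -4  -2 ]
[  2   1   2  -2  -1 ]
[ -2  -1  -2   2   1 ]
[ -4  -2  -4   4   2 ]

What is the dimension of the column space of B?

Row reduce to echelon form.
R2 ← R2 − (2)·R1: [0, 0, 0, 0, 0]
R3 ← R3 − (2)·R1: [0, 0, 0, 0, 0]
R4 ← R4 − R1: [0, 0, 0, 0, 0]
R5 ← R5 + R1: [0, 0, 0, 0, 0]
R6 ← R6 + (2)·R1: [0, 0, 0, 0, 0]
Echelon form has 1 nonzero row, so rank(B) = 1.
The column space has dimension equal to the rank: 1.

1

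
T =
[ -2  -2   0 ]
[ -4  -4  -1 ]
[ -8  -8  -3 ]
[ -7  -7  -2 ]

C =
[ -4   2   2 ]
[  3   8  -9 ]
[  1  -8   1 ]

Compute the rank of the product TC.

2

First compute TC:
[[  2, -20,  14],
 [  3, -32,  27],
 [  5, -56,  53],
 [  5, -54,  47]]
Now row reduce the product.
R2 ← R2 − (3/2)·R1: [0, -2, 6]
R3 ← R3 − (5/2)·R1: [0, -6, 18]
R4 ← R4 − (5/2)·R1: [0, -4, 12]
R3 ← R3 − (3)·R2: [0, 0, 0]
R4 ← R4 − (2)·R2: [0, 0, 0]
2 nonzero rows, so rank(TC) = 2.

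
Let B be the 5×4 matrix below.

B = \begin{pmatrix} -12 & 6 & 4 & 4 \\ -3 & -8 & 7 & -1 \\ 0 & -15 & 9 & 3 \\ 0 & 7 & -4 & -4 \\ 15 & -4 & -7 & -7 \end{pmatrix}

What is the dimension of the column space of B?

Row reduce to echelon form.
R2 ← R2 − (1/4)·R1: [0, -19/2, 6, -2]
R5 ← R5 + (5/4)·R1: [0, 7/2, -2, -2]
R3 ← R3 − (30/19)·R2: [0, 0, -9/19, 117/19]
R4 ← R4 + (14/19)·R2: [0, 0, 8/19, -104/19]
R5 ← R5 + (7/19)·R2: [0, 0, 4/19, -52/19]
R4 ← R4 + (8/9)·R3: [0, 0, 0, 0]
R5 ← R5 + (4/9)·R3: [0, 0, 0, 0]
Echelon form has 3 nonzero rows, so rank(B) = 3.
The column space has dimension equal to the rank: 3.

3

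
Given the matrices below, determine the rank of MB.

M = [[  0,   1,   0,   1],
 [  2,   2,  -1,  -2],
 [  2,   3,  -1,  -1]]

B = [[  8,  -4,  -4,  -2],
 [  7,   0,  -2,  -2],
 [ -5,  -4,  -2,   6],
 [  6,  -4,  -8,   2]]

First compute MB:
[[ 13,  -4, -10,   0],
 [ 23,   4,   6, -18],
 [ 36,   0,  -4, -18]]
Now row reduce the product.
R2 ← R2 − (23/13)·R1: [0, 144/13, 308/13, -18]
R3 ← R3 − (36/13)·R1: [0, 144/13, 308/13, -18]
R3 ← R3 − R2: [0, 0, 0, 0]
2 nonzero rows, so rank(MB) = 2.

2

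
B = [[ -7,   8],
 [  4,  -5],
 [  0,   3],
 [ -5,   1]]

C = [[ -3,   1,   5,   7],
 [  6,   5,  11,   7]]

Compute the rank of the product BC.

First compute BC:
[[ 69,  33,  53,   7],
 [-42, -21, -35,  -7],
 [ 18,  15,  33,  21],
 [ 21,   0, -14, -28]]
Now row reduce the product.
R2 ← R2 + (14/23)·R1: [0, -21/23, -63/23, -63/23]
R3 ← R3 − (6/23)·R1: [0, 147/23, 441/23, 441/23]
R4 ← R4 − (7/23)·R1: [0, -231/23, -693/23, -693/23]
R3 ← R3 + (7)·R2: [0, 0, 0, 0]
R4 ← R4 − (11)·R2: [0, 0, 0, 0]
2 nonzero rows, so rank(BC) = 2.

2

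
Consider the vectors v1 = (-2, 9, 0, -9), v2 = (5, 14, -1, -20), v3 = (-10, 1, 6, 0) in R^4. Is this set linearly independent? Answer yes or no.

yes

Form the matrix with these vectors as rows and row reduce.
R2 ← R2 + (5/2)·R1: [0, 73/2, -1, -85/2]
R3 ← R3 − (5)·R1: [0, -44, 6, 45]
R3 ← R3 + (88/73)·R2: [0, 0, 350/73, -455/73]
3 nonzero rows, so the 3 vectors span a space of dimension 3.
Since 3 = 3, the vectors are linearly independent.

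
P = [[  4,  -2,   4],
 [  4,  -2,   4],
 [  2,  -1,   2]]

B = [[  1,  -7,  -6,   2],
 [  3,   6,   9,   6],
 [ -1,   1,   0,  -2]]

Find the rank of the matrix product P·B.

1

First compute PB:
[[ -6, -36, -42, -12],
 [ -6, -36, -42, -12],
 [ -3, -18, -21,  -6]]
Now row reduce the product.
R2 ← R2 − R1: [0, 0, 0, 0]
R3 ← R3 − (1/2)·R1: [0, 0, 0, 0]
1 nonzero row, so rank(PB) = 1.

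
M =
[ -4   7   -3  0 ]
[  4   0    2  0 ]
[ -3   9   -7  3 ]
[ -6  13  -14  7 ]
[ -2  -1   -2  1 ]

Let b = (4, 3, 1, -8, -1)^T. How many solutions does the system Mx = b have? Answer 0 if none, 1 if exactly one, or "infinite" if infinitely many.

0

Row reduce the augmented matrix [M | b].
R2 ← R2 + R1: [0, 7, -1, 0, 7]
R3 ← R3 − (3/4)·R1: [0, 15/4, -19/4, 3, -2]
R4 ← R4 − (3/2)·R1: [0, 5/2, -19/2, 7, -14]
R5 ← R5 − (1/2)·R1: [0, -9/2, -1/2, 1, -3]
R3 ← R3 − (15/28)·R2: [0, 0, -59/14, 3, -23/4]
R4 ← R4 − (5/14)·R2: [0, 0, -64/7, 7, -33/2]
R5 ← R5 + (9/14)·R2: [0, 0, -8/7, 1, 3/2]
R4 ← R4 − (128/59)·R3: [0, 0, 0, 29/59, -475/118]
R5 ← R5 − (16/59)·R3: [0, 0, 0, 11/59, 361/118]
R5 ← R5 − (11/29)·R4: [0, 0, 0, 0, 133/29]
The echelon form has 5 nonzero rows; the last pivot sits in the augmented column, so rank(M) = 4 but rank([M|b]) = 5.
Since the ranks differ, the system is inconsistent.
It has no solutions.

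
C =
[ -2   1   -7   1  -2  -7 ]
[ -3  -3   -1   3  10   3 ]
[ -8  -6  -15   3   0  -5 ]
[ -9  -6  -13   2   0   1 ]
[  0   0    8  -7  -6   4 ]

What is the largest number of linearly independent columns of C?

Row reduce to echelon form.
R2 ← R2 − (3/2)·R1: [0, -9/2, 19/2, 3/2, 13, 27/2]
R3 ← R3 − (4)·R1: [0, -10, 13, -1, 8, 23]
R4 ← R4 − (9/2)·R1: [0, -21/2, 37/2, -5/2, 9, 65/2]
R3 ← R3 − (20/9)·R2: [0, 0, -73/9, -13/3, -188/9, -7]
R4 ← R4 − (7/3)·R2: [0, 0, -11/3, -6, -64/3, 1]
R4 ← R4 − (33/73)·R3: [0, 0, 0, -295/73, -868/73, 304/73]
R5 ← R5 + (72/73)·R3: [0, 0, 0, -823/73, -1942/73, -212/73]
R5 ← R5 − (823/295)·R4: [0, 0, 0, 0, 1938/295, -4284/295]
Echelon form has 5 nonzero rows, so rank(C) = 5.
The rank gives the maximum number of linearly independent columns: 5.

5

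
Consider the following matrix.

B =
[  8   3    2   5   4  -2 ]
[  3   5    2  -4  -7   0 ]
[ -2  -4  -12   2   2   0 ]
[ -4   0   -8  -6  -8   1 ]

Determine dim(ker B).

Row reduce to echelon form.
R2 ← R2 − (3/8)·R1: [0, 31/8, 5/4, -47/8, -17/2, 3/4]
R3 ← R3 + (1/4)·R1: [0, -13/4, -23/2, 13/4, 3, -1/2]
R4 ← R4 + (1/2)·R1: [0, 3/2, -7, -7/2, -6, 0]
R3 ← R3 + (26/31)·R2: [0, 0, -324/31, -52/31, -128/31, 4/31]
R4 ← R4 − (12/31)·R2: [0, 0, -232/31, -38/31, -84/31, -9/31]
R4 ← R4 − (58/81)·R3: [0, 0, 0, -2/81, 20/81, -31/81]
4 nonzero rows, so rank(B) = 4.
B has 6 columns; by rank–nullity, nullity = 6 − 4 = 2.

2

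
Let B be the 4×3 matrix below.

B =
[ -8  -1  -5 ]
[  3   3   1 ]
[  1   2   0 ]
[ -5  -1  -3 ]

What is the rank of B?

2

Row reduce to echelon form.
R2 ← R2 + (3/8)·R1: [0, 21/8, -7/8]
R3 ← R3 + (1/8)·R1: [0, 15/8, -5/8]
R4 ← R4 − (5/8)·R1: [0, -3/8, 1/8]
R3 ← R3 − (5/7)·R2: [0, 0, 0]
R4 ← R4 + (1/7)·R2: [0, 0, 0]
Echelon form has 2 nonzero rows, so rank(B) = 2.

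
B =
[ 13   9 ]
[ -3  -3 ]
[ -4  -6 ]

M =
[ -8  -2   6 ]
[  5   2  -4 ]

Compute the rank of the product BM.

First compute BM:
[[-59,  -8,  42],
 [  9,   0,  -6],
 [  2,  -4,   0]]
Now row reduce the product.
R2 ← R2 + (9/59)·R1: [0, -72/59, 24/59]
R3 ← R3 + (2/59)·R1: [0, -252/59, 84/59]
R3 ← R3 − (7/2)·R2: [0, 0, 0]
2 nonzero rows, so rank(BM) = 2.

2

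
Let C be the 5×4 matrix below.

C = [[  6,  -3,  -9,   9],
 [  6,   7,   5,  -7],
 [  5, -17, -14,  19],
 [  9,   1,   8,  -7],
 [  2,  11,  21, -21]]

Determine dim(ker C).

0

Row reduce to echelon form.
R2 ← R2 − R1: [0, 10, 14, -16]
R3 ← R3 − (5/6)·R1: [0, -29/2, -13/2, 23/2]
R4 ← R4 − (3/2)·R1: [0, 11/2, 43/2, -41/2]
R5 ← R5 − (1/3)·R1: [0, 12, 24, -24]
R3 ← R3 + (29/20)·R2: [0, 0, 69/5, -117/10]
R4 ← R4 − (11/20)·R2: [0, 0, 69/5, -117/10]
R5 ← R5 − (6/5)·R2: [0, 0, 36/5, -24/5]
R4 ← R4 − R3: [0, 0, 0, 0]
R5 ← R5 − (12/23)·R3: [0, 0, 0, 30/23]
Swap R4 ↔ R5
4 nonzero rows, so rank(C) = 4.
C has 4 columns; by rank–nullity, nullity = 4 − 4 = 0.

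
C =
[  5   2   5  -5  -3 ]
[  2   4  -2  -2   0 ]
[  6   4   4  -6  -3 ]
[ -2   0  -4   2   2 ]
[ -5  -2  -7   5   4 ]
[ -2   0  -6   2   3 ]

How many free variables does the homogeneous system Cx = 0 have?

2

Row reduce to echelon form.
R2 ← R2 − (2/5)·R1: [0, 16/5, -4, 0, 6/5]
R3 ← R3 − (6/5)·R1: [0, 8/5, -2, 0, 3/5]
R4 ← R4 + (2/5)·R1: [0, 4/5, -2, 0, 4/5]
R5 ← R5 + R1: [0, 0, -2, 0, 1]
R6 ← R6 + (2/5)·R1: [0, 4/5, -4, 0, 9/5]
R3 ← R3 − (1/2)·R2: [0, 0, 0, 0, 0]
R4 ← R4 − (1/4)·R2: [0, 0, -1, 0, 1/2]
R6 ← R6 − (1/4)·R2: [0, 0, -3, 0, 3/2]
Swap R3 ↔ R4
R5 ← R5 − (2)·R3: [0, 0, 0, 0, 0]
R6 ← R6 − (3)·R3: [0, 0, 0, 0, 0]
3 nonzero rows, so rank(C) = 3.
C has 5 columns; by rank–nullity, nullity = 5 − 3 = 2.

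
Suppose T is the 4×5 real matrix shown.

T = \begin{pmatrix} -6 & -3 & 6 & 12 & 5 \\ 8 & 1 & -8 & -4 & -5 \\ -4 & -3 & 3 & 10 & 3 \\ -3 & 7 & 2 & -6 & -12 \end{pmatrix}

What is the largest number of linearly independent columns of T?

4

Row reduce to echelon form.
R2 ← R2 + (4/3)·R1: [0, -3, 0, 12, 5/3]
R3 ← R3 − (2/3)·R1: [0, -1, -1, 2, -1/3]
R4 ← R4 − (1/2)·R1: [0, 17/2, -1, -12, -29/2]
R3 ← R3 − (1/3)·R2: [0, 0, -1, -2, -8/9]
R4 ← R4 + (17/6)·R2: [0, 0, -1, 22, -88/9]
R4 ← R4 − R3: [0, 0, 0, 24, -80/9]
Echelon form has 4 nonzero rows, so rank(T) = 4.
The rank gives the maximum number of linearly independent columns: 4.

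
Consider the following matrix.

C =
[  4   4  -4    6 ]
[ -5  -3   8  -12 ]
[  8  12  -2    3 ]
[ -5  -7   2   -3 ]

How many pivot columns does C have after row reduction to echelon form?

Row reduce to echelon form.
R2 ← R2 + (5/4)·R1: [0, 2, 3, -9/2]
R3 ← R3 − (2)·R1: [0, 4, 6, -9]
R4 ← R4 + (5/4)·R1: [0, -2, -3, 9/2]
R3 ← R3 − (2)·R2: [0, 0, 0, 0]
R4 ← R4 + R2: [0, 0, 0, 0]
Echelon form has 2 nonzero rows, so rank(C) = 2.
Each nonzero row contributes one pivot column: 2 pivot columns.

2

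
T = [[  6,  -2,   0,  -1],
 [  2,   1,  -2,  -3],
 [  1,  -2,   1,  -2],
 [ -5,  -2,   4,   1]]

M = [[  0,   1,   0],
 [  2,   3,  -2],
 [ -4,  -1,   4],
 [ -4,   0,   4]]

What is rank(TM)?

2

First compute TM:
[[  0,   0,   0],
 [ 22,   7, -22],
 [  0,  -6,   0],
 [-24, -15,  24]]
Now row reduce the product.
Swap R1 ↔ R2
R4 ← R4 + (12/11)·R1: [0, -81/11, 0]
Swap R2 ↔ R3
R4 ← R4 − (27/22)·R2: [0, 0, 0]
2 nonzero rows, so rank(TM) = 2.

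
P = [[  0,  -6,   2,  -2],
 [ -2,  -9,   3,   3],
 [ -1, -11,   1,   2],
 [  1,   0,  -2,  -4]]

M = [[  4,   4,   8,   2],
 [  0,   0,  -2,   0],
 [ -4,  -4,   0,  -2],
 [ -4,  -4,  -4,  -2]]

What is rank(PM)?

First compute PM:
[[  0,   0,  20,   0],
 [-32, -32, -10, -16],
 [-16, -16,   6,  -8],
 [ 28,  28,  24,  14]]
Now row reduce the product.
Swap R1 ↔ R2
R3 ← R3 − (1/2)·R1: [0, 0, 11, 0]
R4 ← R4 + (7/8)·R1: [0, 0, 61/4, 0]
R3 ← R3 − (11/20)·R2: [0, 0, 0, 0]
R4 ← R4 − (61/80)·R2: [0, 0, 0, 0]
2 nonzero rows, so rank(PM) = 2.

2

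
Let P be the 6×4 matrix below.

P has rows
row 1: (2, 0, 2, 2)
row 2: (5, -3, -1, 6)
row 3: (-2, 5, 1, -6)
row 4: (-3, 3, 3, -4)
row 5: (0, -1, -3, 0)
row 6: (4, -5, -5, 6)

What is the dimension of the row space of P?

Row reduce to echelon form.
R2 ← R2 − (5/2)·R1: [0, -3, -6, 1]
R3 ← R3 + R1: [0, 5, 3, -4]
R4 ← R4 + (3/2)·R1: [0, 3, 6, -1]
R6 ← R6 − (2)·R1: [0, -5, -9, 2]
R3 ← R3 + (5/3)·R2: [0, 0, -7, -7/3]
R4 ← R4 + R2: [0, 0, 0, 0]
R5 ← R5 − (1/3)·R2: [0, 0, -1, -1/3]
R6 ← R6 − (5/3)·R2: [0, 0, 1, 1/3]
R5 ← R5 − (1/7)·R3: [0, 0, 0, 0]
R6 ← R6 + (1/7)·R3: [0, 0, 0, 0]
Echelon form has 3 nonzero rows, so rank(P) = 3.
The row space has dimension equal to the rank: 3.

3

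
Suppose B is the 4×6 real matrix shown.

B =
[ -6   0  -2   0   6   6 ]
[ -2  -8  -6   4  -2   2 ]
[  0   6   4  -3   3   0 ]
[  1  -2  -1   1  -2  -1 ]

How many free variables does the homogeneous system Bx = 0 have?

4

Row reduce to echelon form.
R2 ← R2 − (1/3)·R1: [0, -8, -16/3, 4, -4, 0]
R4 ← R4 + (1/6)·R1: [0, -2, -4/3, 1, -1, 0]
R3 ← R3 + (3/4)·R2: [0, 0, 0, 0, 0, 0]
R4 ← R4 − (1/4)·R2: [0, 0, 0, 0, 0, 0]
2 nonzero rows, so rank(B) = 2.
B has 6 columns; by rank–nullity, nullity = 6 − 2 = 4.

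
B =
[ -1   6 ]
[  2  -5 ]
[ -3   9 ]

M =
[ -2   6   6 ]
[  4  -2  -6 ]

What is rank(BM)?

2

First compute BM:
[[ 26, -18, -42],
 [-24,  22,  42],
 [ 42, -36, -72]]
Now row reduce the product.
R2 ← R2 + (12/13)·R1: [0, 70/13, 42/13]
R3 ← R3 − (21/13)·R1: [0, -90/13, -54/13]
R3 ← R3 + (9/7)·R2: [0, 0, 0]
2 nonzero rows, so rank(BM) = 2.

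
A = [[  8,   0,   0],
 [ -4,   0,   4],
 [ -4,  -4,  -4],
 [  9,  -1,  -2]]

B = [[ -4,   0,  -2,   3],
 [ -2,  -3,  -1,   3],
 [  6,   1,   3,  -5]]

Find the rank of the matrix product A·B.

First compute AB:
[[-32,   0, -16,  24],
 [ 40,   4,  20, -32],
 [  0,   8,   0,  -4],
 [-46,   1, -23,  34]]
Now row reduce the product.
R2 ← R2 + (5/4)·R1: [0, 4, 0, -2]
R4 ← R4 − (23/16)·R1: [0, 1, 0, -1/2]
R3 ← R3 − (2)·R2: [0, 0, 0, 0]
R4 ← R4 − (1/4)·R2: [0, 0, 0, 0]
2 nonzero rows, so rank(AB) = 2.

2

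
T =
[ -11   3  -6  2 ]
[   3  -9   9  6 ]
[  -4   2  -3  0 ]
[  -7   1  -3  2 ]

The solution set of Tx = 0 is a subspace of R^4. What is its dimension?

Row reduce to echelon form.
R2 ← R2 + (3/11)·R1: [0, -90/11, 81/11, 72/11]
R3 ← R3 − (4/11)·R1: [0, 10/11, -9/11, -8/11]
R4 ← R4 − (7/11)·R1: [0, -10/11, 9/11, 8/11]
R3 ← R3 + (1/9)·R2: [0, 0, 0, 0]
R4 ← R4 − (1/9)·R2: [0, 0, 0, 0]
2 nonzero rows, so rank(T) = 2.
T has 4 columns; by rank–nullity, nullity = 4 − 2 = 2.

2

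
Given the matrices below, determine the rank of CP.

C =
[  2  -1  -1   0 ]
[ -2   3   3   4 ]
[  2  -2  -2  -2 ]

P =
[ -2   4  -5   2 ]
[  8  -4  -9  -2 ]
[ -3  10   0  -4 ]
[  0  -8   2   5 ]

2

First compute CP:
[[ -9,   2,  -1,  10],
 [ 19, -22,  -9,  -2],
 [-14,  12,   4,   6]]
Now row reduce the product.
R2 ← R2 + (19/9)·R1: [0, -160/9, -100/9, 172/9]
R3 ← R3 − (14/9)·R1: [0, 80/9, 50/9, -86/9]
R3 ← R3 + (1/2)·R2: [0, 0, 0, 0]
2 nonzero rows, so rank(CP) = 2.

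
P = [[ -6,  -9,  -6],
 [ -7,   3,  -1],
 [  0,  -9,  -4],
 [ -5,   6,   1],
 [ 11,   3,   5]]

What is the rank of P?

Row reduce to echelon form.
R2 ← R2 − (7/6)·R1: [0, 27/2, 6]
R4 ← R4 − (5/6)·R1: [0, 27/2, 6]
R5 ← R5 + (11/6)·R1: [0, -27/2, -6]
R3 ← R3 + (2/3)·R2: [0, 0, 0]
R4 ← R4 − R2: [0, 0, 0]
R5 ← R5 + R2: [0, 0, 0]
Echelon form has 2 nonzero rows, so rank(P) = 2.

2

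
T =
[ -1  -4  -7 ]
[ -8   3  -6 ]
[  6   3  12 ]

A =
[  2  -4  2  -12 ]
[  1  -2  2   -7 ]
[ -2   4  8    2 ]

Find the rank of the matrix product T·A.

First compute TA:
[[  8, -16, -66,  26],
 [ -1,   2, -58,  63],
 [ -9,  18, 114, -69]]
Now row reduce the product.
R2 ← R2 + (1/8)·R1: [0, 0, -265/4, 265/4]
R3 ← R3 + (9/8)·R1: [0, 0, 159/4, -159/4]
R3 ← R3 + (3/5)·R2: [0, 0, 0, 0]
2 nonzero rows, so rank(TA) = 2.

2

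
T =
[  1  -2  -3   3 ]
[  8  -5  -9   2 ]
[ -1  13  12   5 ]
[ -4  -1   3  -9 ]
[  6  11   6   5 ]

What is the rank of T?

4

Row reduce to echelon form.
R2 ← R2 − (8)·R1: [0, 11, 15, -22]
R3 ← R3 + R1: [0, 11, 9, 8]
R4 ← R4 + (4)·R1: [0, -9, -9, 3]
R5 ← R5 − (6)·R1: [0, 23, 24, -13]
R3 ← R3 − R2: [0, 0, -6, 30]
R4 ← R4 + (9/11)·R2: [0, 0, 36/11, -15]
R5 ← R5 − (23/11)·R2: [0, 0, -81/11, 33]
R4 ← R4 + (6/11)·R3: [0, 0, 0, 15/11]
R5 ← R5 − (27/22)·R3: [0, 0, 0, -42/11]
R5 ← R5 + (14/5)·R4: [0, 0, 0, 0]
Echelon form has 4 nonzero rows, so rank(T) = 4.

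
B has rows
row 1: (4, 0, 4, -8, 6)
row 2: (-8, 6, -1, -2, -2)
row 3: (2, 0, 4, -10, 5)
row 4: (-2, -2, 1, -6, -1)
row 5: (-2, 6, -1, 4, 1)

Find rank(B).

3

Row reduce to echelon form.
R2 ← R2 + (2)·R1: [0, 6, 7, -18, 10]
R3 ← R3 − (1/2)·R1: [0, 0, 2, -6, 2]
R4 ← R4 + (1/2)·R1: [0, -2, 3, -10, 2]
R5 ← R5 + (1/2)·R1: [0, 6, 1, 0, 4]
R4 ← R4 + (1/3)·R2: [0, 0, 16/3, -16, 16/3]
R5 ← R5 − R2: [0, 0, -6, 18, -6]
R4 ← R4 − (8/3)·R3: [0, 0, 0, 0, 0]
R5 ← R5 + (3)·R3: [0, 0, 0, 0, 0]
Echelon form has 3 nonzero rows, so rank(B) = 3.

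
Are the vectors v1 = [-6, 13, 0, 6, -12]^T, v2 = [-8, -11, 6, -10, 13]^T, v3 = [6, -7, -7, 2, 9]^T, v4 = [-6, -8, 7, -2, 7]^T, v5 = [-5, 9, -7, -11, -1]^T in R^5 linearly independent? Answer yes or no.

no

Form the matrix with these vectors as rows and row reduce.
R2 ← R2 − (4/3)·R1: [0, -85/3, 6, -18, 29]
R3 ← R3 + R1: [0, 6, -7, 8, -3]
R4 ← R4 − R1: [0, -21, 7, -8, 19]
R5 ← R5 − (5/6)·R1: [0, -11/6, -7, -16, 9]
R3 ← R3 + (18/85)·R2: [0, 0, -487/85, 356/85, 267/85]
R4 ← R4 − (63/85)·R2: [0, 0, 217/85, 454/85, -212/85]
R5 ← R5 − (11/170)·R2: [0, 0, -628/85, -1261/85, 1211/170]
R4 ← R4 + (217/487)·R3: [0, 0, 0, 3510/487, -533/487]
R5 ← R5 − (628/487)·R3: [0, 0, 0, -9855/487, 2993/974]
R5 ← R5 + (73/26)·R4: [0, 0, 0, 0, 0]
4 nonzero rows, so the 5 vectors span a space of dimension 4.
Since 4 < 5, the vectors are linearly dependent.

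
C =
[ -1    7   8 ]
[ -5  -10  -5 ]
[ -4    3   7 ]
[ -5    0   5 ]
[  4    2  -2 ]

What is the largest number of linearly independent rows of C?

2

Row reduce to echelon form.
R2 ← R2 − (5)·R1: [0, -45, -45]
R3 ← R3 − (4)·R1: [0, -25, -25]
R4 ← R4 − (5)·R1: [0, -35, -35]
R5 ← R5 + (4)·R1: [0, 30, 30]
R3 ← R3 − (5/9)·R2: [0, 0, 0]
R4 ← R4 − (7/9)·R2: [0, 0, 0]
R5 ← R5 + (2/3)·R2: [0, 0, 0]
Echelon form has 2 nonzero rows, so rank(C) = 2.
The rank gives the maximum number of linearly independent rows: 2.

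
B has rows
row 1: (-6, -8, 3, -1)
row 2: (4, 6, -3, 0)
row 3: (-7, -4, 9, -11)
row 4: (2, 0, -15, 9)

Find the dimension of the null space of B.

1

Row reduce to echelon form.
R2 ← R2 + (2/3)·R1: [0, 2/3, -1, -2/3]
R3 ← R3 − (7/6)·R1: [0, 16/3, 11/2, -59/6]
R4 ← R4 + (1/3)·R1: [0, -8/3, -14, 26/3]
R3 ← R3 − (8)·R2: [0, 0, 27/2, -9/2]
R4 ← R4 + (4)·R2: [0, 0, -18, 6]
R4 ← R4 + (4/3)·R3: [0, 0, 0, 0]
3 nonzero rows, so rank(B) = 3.
B has 4 columns; by rank–nullity, nullity = 4 − 3 = 1.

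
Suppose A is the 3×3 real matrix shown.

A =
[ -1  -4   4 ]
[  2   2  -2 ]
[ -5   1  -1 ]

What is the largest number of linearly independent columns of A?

2

Row reduce to echelon form.
R2 ← R2 + (2)·R1: [0, -6, 6]
R3 ← R3 − (5)·R1: [0, 21, -21]
R3 ← R3 + (7/2)·R2: [0, 0, 0]
Echelon form has 2 nonzero rows, so rank(A) = 2.
The rank gives the maximum number of linearly independent columns: 2.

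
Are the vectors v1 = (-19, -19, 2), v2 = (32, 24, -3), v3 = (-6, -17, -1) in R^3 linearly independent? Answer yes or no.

yes

Form the matrix with these vectors as rows and row reduce.
R2 ← R2 + (32/19)·R1: [0, -8, 7/19]
R3 ← R3 − (6/19)·R1: [0, -11, -31/19]
R3 ← R3 − (11/8)·R2: [0, 0, -325/152]
3 nonzero rows, so the 3 vectors span a space of dimension 3.
Since 3 = 3, the vectors are linearly independent.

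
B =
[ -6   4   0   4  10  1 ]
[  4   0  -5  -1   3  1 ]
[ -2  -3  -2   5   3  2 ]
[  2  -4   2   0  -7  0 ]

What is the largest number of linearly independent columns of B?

Row reduce to echelon form.
R2 ← R2 + (2/3)·R1: [0, 8/3, -5, 5/3, 29/3, 5/3]
R3 ← R3 − (1/3)·R1: [0, -13/3, -2, 11/3, -1/3, 5/3]
R4 ← R4 + (1/3)·R1: [0, -8/3, 2, 4/3, -11/3, 1/3]
R3 ← R3 + (13/8)·R2: [0, 0, -81/8, 51/8, 123/8, 35/8]
R4 ← R4 + R2: [0, 0, -3, 3, 6, 2]
R4 ← R4 − (8/27)·R3: [0, 0, 0, 10/9, 13/9, 19/27]
Echelon form has 4 nonzero rows, so rank(B) = 4.
The rank gives the maximum number of linearly independent columns: 4.

4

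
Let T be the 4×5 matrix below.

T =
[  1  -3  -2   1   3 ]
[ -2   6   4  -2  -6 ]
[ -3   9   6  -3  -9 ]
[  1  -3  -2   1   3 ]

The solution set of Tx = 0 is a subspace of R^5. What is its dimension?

Row reduce to echelon form.
R2 ← R2 + (2)·R1: [0, 0, 0, 0, 0]
R3 ← R3 + (3)·R1: [0, 0, 0, 0, 0]
R4 ← R4 − R1: [0, 0, 0, 0, 0]
1 nonzero row, so rank(T) = 1.
T has 5 columns; by rank–nullity, nullity = 5 − 1 = 4.

4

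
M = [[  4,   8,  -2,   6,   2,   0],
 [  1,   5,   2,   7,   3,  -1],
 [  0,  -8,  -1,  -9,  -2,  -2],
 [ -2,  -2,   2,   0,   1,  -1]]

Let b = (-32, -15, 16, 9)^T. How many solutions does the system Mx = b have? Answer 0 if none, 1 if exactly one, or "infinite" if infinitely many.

infinite

Row reduce the augmented matrix [M | b].
R2 ← R2 − (1/4)·R1: [0, 3, 5/2, 11/2, 5/2, -1, -7]
R4 ← R4 + (1/2)·R1: [0, 2, 1, 3, 2, -1, -7]
R3 ← R3 + (8/3)·R2: [0, 0, 17/3, 17/3, 14/3, -14/3, -8/3]
R4 ← R4 − (2/3)·R2: [0, 0, -2/3, -2/3, 1/3, -1/3, -7/3]
R4 ← R4 + (2/17)·R3: [0, 0, 0, 0, 15/17, -15/17, -45/17]
The echelon form has 4 nonzero rows, and every pivot lies in the first 6 columns, so rank(M) = rank([M|b]) = 4.
The system is consistent.
rank = 4 < 6 unknowns, so there are infinitely many solutions.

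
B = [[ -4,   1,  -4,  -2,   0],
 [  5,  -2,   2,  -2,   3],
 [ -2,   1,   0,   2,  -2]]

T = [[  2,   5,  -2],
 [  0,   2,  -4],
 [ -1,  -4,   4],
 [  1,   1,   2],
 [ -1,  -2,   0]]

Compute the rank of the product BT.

2

First compute BT:
[[ -6,  -4, -16],
 [  3,   5,   2],
 [  0,  -2,   4]]
Now row reduce the product.
R2 ← R2 + (1/2)·R1: [0, 3, -6]
R3 ← R3 + (2/3)·R2: [0, 0, 0]
2 nonzero rows, so rank(BT) = 2.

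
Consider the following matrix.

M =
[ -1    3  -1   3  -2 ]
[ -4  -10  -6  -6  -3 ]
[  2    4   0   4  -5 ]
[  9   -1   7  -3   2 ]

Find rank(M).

Row reduce to echelon form.
R2 ← R2 − (4)·R1: [0, -22, -2, -18, 5]
R3 ← R3 + (2)·R1: [0, 10, -2, 10, -9]
R4 ← R4 + (9)·R1: [0, 26, -2, 24, -16]
R3 ← R3 + (5/11)·R2: [0, 0, -32/11, 20/11, -74/11]
R4 ← R4 + (13/11)·R2: [0, 0, -48/11, 30/11, -111/11]
R4 ← R4 − (3/2)·R3: [0, 0, 0, 0, 0]
Echelon form has 3 nonzero rows, so rank(M) = 3.

3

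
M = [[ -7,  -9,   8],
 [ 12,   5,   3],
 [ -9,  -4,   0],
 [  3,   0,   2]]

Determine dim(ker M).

Row reduce to echelon form.
R2 ← R2 + (12/7)·R1: [0, -73/7, 117/7]
R3 ← R3 − (9/7)·R1: [0, 53/7, -72/7]
R4 ← R4 + (3/7)·R1: [0, -27/7, 38/7]
R3 ← R3 + (53/73)·R2: [0, 0, 135/73]
R4 ← R4 − (27/73)·R2: [0, 0, -55/73]
R4 ← R4 + (11/27)·R3: [0, 0, 0]
3 nonzero rows, so rank(M) = 3.
M has 3 columns; by rank–nullity, nullity = 3 − 3 = 0.

0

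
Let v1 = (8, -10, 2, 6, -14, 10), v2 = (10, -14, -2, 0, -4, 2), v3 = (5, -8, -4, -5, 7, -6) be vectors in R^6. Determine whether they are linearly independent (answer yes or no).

no

Form the matrix with these vectors as rows and row reduce.
R2 ← R2 − (5/4)·R1: [0, -3/2, -9/2, -15/2, 27/2, -21/2]
R3 ← R3 − (5/8)·R1: [0, -7/4, -21/4, -35/4, 63/4, -49/4]
R3 ← R3 − (7/6)·R2: [0, 0, 0, 0, 0, 0]
2 nonzero rows, so the 3 vectors span a space of dimension 2.
Since 2 < 3, the vectors are linearly dependent.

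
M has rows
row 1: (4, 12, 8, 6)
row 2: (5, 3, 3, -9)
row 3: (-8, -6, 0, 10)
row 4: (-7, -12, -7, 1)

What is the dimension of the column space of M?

Row reduce to echelon form.
R2 ← R2 − (5/4)·R1: [0, -12, -7, -33/2]
R3 ← R3 + (2)·R1: [0, 18, 16, 22]
R4 ← R4 + (7/4)·R1: [0, 9, 7, 23/2]
R3 ← R3 + (3/2)·R2: [0, 0, 11/2, -11/4]
R4 ← R4 + (3/4)·R2: [0, 0, 7/4, -7/8]
R4 ← R4 − (7/22)·R3: [0, 0, 0, 0]
Echelon form has 3 nonzero rows, so rank(M) = 3.
The column space has dimension equal to the rank: 3.

3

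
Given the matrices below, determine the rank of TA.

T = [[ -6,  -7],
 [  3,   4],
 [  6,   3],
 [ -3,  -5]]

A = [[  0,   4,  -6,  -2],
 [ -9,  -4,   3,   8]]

2

First compute TA:
[[ 63,   4,  15, -44],
 [-36,  -4,  -6,  26],
 [-27,  12, -27,  12],
 [ 45,   8,   3, -34]]
Now row reduce the product.
R2 ← R2 + (4/7)·R1: [0, -12/7, 18/7, 6/7]
R3 ← R3 + (3/7)·R1: [0, 96/7, -144/7, -48/7]
R4 ← R4 − (5/7)·R1: [0, 36/7, -54/7, -18/7]
R3 ← R3 + (8)·R2: [0, 0, 0, 0]
R4 ← R4 + (3)·R2: [0, 0, 0, 0]
2 nonzero rows, so rank(TA) = 2.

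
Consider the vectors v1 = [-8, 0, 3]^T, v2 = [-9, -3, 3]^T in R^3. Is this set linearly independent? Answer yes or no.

Form the matrix with these vectors as rows and row reduce.
R2 ← R2 − (9/8)·R1: [0, -3, -3/8]
2 nonzero rows, so the 2 vectors span a space of dimension 2.
Since 2 = 2, the vectors are linearly independent.

yes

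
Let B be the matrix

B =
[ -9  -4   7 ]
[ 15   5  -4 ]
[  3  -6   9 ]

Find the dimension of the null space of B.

0

Row reduce to echelon form.
R2 ← R2 + (5/3)·R1: [0, -5/3, 23/3]
R3 ← R3 + (1/3)·R1: [0, -22/3, 34/3]
R3 ← R3 − (22/5)·R2: [0, 0, -112/5]
3 nonzero rows, so rank(B) = 3.
B has 3 columns; by rank–nullity, nullity = 3 − 3 = 0.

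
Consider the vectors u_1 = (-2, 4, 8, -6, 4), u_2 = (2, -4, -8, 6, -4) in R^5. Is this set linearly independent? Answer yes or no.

Form the matrix with these vectors as rows and row reduce.
R2 ← R2 + R1: [0, 0, 0, 0, 0]
1 nonzero row, so the 2 vectors span a space of dimension 1.
Since 1 < 2, the vectors are linearly dependent.

no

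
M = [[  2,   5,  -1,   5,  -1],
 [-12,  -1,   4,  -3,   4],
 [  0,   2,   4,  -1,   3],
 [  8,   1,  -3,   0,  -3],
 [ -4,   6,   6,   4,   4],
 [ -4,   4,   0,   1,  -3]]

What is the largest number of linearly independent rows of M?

Row reduce to echelon form.
R2 ← R2 + (6)·R1: [0, 29, -2, 27, -2]
R4 ← R4 − (4)·R1: [0, -19, 1, -20, 1]
R5 ← R5 + (2)·R1: [0, 16, 4, 14, 2]
R6 ← R6 + (2)·R1: [0, 14, -2, 11, -5]
R3 ← R3 − (2/29)·R2: [0, 0, 120/29, -83/29, 91/29]
R4 ← R4 + (19/29)·R2: [0, 0, -9/29, -67/29, -9/29]
R5 ← R5 − (16/29)·R2: [0, 0, 148/29, -26/29, 90/29]
R6 ← R6 − (14/29)·R2: [0, 0, -30/29, -59/29, -117/29]
R4 ← R4 + (3/40)·R3: [0, 0, 0, -101/40, -3/40]
R5 ← R5 − (37/30)·R3: [0, 0, 0, 79/30, -23/30]
R6 ← R6 + (1/4)·R3: [0, 0, 0, -11/4, -13/4]
R5 ← R5 + (316/303)·R4: [0, 0, 0, 0, -256/303]
R6 ← R6 − (110/101)·R4: [0, 0, 0, 0, -320/101]
R6 ← R6 − (15/4)·R5: [0, 0, 0, 0, 0]
Echelon form has 5 nonzero rows, so rank(M) = 5.
The rank gives the maximum number of linearly independent rows: 5.

5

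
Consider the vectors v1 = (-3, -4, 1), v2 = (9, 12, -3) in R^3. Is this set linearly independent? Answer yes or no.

no

Form the matrix with these vectors as rows and row reduce.
R2 ← R2 + (3)·R1: [0, 0, 0]
1 nonzero row, so the 2 vectors span a space of dimension 1.
Since 1 < 2, the vectors are linearly dependent.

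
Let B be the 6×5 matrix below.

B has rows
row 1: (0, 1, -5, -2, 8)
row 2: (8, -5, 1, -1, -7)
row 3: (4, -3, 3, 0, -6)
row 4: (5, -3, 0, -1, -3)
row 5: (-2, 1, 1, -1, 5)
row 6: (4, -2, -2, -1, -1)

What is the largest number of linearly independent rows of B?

Row reduce to echelon form.
Swap R1 ↔ R2
R3 ← R3 − (1/2)·R1: [0, -1/2, 5/2, 1/2, -5/2]
R4 ← R4 − (5/8)·R1: [0, 1/8, -5/8, -3/8, 11/8]
R5 ← R5 + (1/4)·R1: [0, -1/4, 5/4, -5/4, 13/4]
R6 ← R6 − (1/2)·R1: [0, 1/2, -5/2, -1/2, 5/2]
R3 ← R3 + (1/2)·R2: [0, 0, 0, -1/2, 3/2]
R4 ← R4 − (1/8)·R2: [0, 0, 0, -1/8, 3/8]
R5 ← R5 + (1/4)·R2: [0, 0, 0, -7/4, 21/4]
R6 ← R6 − (1/2)·R2: [0, 0, 0, 1/2, -3/2]
R4 ← R4 − (1/4)·R3: [0, 0, 0, 0, 0]
R5 ← R5 − (7/2)·R3: [0, 0, 0, 0, 0]
R6 ← R6 + R3: [0, 0, 0, 0, 0]
Echelon form has 3 nonzero rows, so rank(B) = 3.
The rank gives the maximum number of linearly independent rows: 3.

3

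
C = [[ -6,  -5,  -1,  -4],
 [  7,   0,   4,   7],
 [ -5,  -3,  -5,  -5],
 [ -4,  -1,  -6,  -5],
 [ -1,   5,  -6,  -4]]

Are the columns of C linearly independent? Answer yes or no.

no

Row reduce C to echelon form.
R2 ← R2 + (7/6)·R1: [0, -35/6, 17/6, 7/3]
R3 ← R3 − (5/6)·R1: [0, 7/6, -25/6, -5/3]
R4 ← R4 − (2/3)·R1: [0, 7/3, -16/3, -7/3]
R5 ← R5 − (1/6)·R1: [0, 35/6, -35/6, -10/3]
R3 ← R3 + (1/5)·R2: [0, 0, -18/5, -6/5]
R4 ← R4 + (2/5)·R2: [0, 0, -21/5, -7/5]
R5 ← R5 + R2: [0, 0, -3, -1]
R4 ← R4 − (7/6)·R3: [0, 0, 0, 0]
R5 ← R5 − (5/6)·R3: [0, 0, 0, 0]
3 pivots among 4 columns.
Only 3 < 4 pivot columns, so the columns are linearly dependent.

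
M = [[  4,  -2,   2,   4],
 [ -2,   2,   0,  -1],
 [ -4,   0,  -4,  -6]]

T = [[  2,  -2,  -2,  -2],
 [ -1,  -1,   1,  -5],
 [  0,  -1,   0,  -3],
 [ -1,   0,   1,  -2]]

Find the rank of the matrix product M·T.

First compute MT:
[[  6,  -8,  -6, -12],
 [ -5,   2,   5,  -4],
 [ -2,  12,   2,  32]]
Now row reduce the product.
R2 ← R2 + (5/6)·R1: [0, -14/3, 0, -14]
R3 ← R3 + (1/3)·R1: [0, 28/3, 0, 28]
R3 ← R3 + (2)·R2: [0, 0, 0, 0]
2 nonzero rows, so rank(MT) = 2.

2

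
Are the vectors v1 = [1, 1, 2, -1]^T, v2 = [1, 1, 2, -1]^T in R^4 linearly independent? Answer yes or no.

no

Form the matrix with these vectors as rows and row reduce.
R2 ← R2 − R1: [0, 0, 0, 0]
1 nonzero row, so the 2 vectors span a space of dimension 1.
Since 1 < 2, the vectors are linearly dependent.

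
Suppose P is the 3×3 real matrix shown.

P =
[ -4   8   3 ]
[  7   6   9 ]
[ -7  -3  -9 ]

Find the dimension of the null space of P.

0

Row reduce to echelon form.
R2 ← R2 + (7/4)·R1: [0, 20, 57/4]
R3 ← R3 − (7/4)·R1: [0, -17, -57/4]
R3 ← R3 + (17/20)·R2: [0, 0, -171/80]
3 nonzero rows, so rank(P) = 3.
P has 3 columns; by rank–nullity, nullity = 3 − 3 = 0.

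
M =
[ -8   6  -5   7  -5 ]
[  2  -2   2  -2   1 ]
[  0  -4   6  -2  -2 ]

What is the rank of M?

2

Row reduce to echelon form.
R2 ← R2 + (1/4)·R1: [0, -1/2, 3/4, -1/4, -1/4]
R3 ← R3 − (8)·R2: [0, 0, 0, 0, 0]
Echelon form has 2 nonzero rows, so rank(M) = 2.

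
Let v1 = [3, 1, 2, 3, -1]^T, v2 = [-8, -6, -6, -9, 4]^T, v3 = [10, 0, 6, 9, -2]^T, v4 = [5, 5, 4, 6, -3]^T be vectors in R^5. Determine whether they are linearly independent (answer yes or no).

no

Form the matrix with these vectors as rows and row reduce.
R2 ← R2 + (8/3)·R1: [0, -10/3, -2/3, -1, 4/3]
R3 ← R3 − (10/3)·R1: [0, -10/3, -2/3, -1, 4/3]
R4 ← R4 − (5/3)·R1: [0, 10/3, 2/3, 1, -4/3]
R3 ← R3 − R2: [0, 0, 0, 0, 0]
R4 ← R4 + R2: [0, 0, 0, 0, 0]
2 nonzero rows, so the 4 vectors span a space of dimension 2.
Since 2 < 4, the vectors are linearly dependent.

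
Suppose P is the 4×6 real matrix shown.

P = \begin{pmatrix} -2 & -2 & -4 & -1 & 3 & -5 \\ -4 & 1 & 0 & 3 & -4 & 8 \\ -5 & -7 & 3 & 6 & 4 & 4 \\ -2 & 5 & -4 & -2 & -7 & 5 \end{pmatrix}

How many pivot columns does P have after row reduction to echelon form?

Row reduce to echelon form.
R2 ← R2 − (2)·R1: [0, 5, 8, 5, -10, 18]
R3 ← R3 − (5/2)·R1: [0, -2, 13, 17/2, -7/2, 33/2]
R4 ← R4 − R1: [0, 7, 0, -1, -10, 10]
R3 ← R3 + (2/5)·R2: [0, 0, 81/5, 21/2, -15/2, 237/10]
R4 ← R4 − (7/5)·R2: [0, 0, -56/5, -8, 4, -76/5]
R4 ← R4 + (56/81)·R3: [0, 0, 0, -20/27, -32/27, 32/27]
Echelon form has 4 nonzero rows, so rank(P) = 4.
Each nonzero row contributes one pivot column: 4 pivot columns.

4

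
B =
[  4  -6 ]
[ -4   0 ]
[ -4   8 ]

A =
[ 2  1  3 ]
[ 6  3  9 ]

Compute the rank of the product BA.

1

First compute BA:
[[-28, -14, -42],
 [ -8,  -4, -12],
 [ 40,  20,  60]]
Now row reduce the product.
R2 ← R2 − (2/7)·R1: [0, 0, 0]
R3 ← R3 + (10/7)·R1: [0, 0, 0]
1 nonzero row, so rank(BA) = 1.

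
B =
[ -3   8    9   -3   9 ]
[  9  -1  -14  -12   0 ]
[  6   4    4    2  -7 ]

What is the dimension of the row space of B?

Row reduce to echelon form.
R2 ← R2 + (3)·R1: [0, 23, 13, -21, 27]
R3 ← R3 + (2)·R1: [0, 20, 22, -4, 11]
R3 ← R3 − (20/23)·R2: [0, 0, 246/23, 328/23, -287/23]
Echelon form has 3 nonzero rows, so rank(B) = 3.
The row space has dimension equal to the rank: 3.

3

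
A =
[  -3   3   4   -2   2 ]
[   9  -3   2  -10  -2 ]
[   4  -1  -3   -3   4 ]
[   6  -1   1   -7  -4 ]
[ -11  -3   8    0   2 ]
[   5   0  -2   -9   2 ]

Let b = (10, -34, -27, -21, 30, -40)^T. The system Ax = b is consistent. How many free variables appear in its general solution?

Row reduce the augmented matrix [A | b].
R2 ← R2 + (3)·R1: [0, 6, 14, -16, 4, -4]
R3 ← R3 + (4/3)·R1: [0, 3, 7/3, -17/3, 20/3, -41/3]
R4 ← R4 + (2)·R1: [0, 5, 9, -11, 0, -1]
R5 ← R5 − (11/3)·R1: [0, -14, -20/3, 22/3, -16/3, -20/3]
R6 ← R6 + (5/3)·R1: [0, 5, 14/3, -37/3, 16/3, -70/3]
R3 ← R3 − (1/2)·R2: [0, 0, -14/3, 7/3, 14/3, -35/3]
R4 ← R4 − (5/6)·R2: [0, 0, -8/3, 7/3, -10/3, 7/3]
R5 ← R5 + (7/3)·R2: [0, 0, 26, -30, 4, -16]
R6 ← R6 − (5/6)·R2: [0, 0, -7, 1, 2, -20]
R4 ← R4 − (4/7)·R3: [0, 0, 0, 1, -6, 9]
R5 ← R5 + (39/7)·R3: [0, 0, 0, -17, 30, -81]
R6 ← R6 − (3/2)·R3: [0, 0, 0, -5/2, -5, -5/2]
R5 ← R5 + (17)·R4: [0, 0, 0, 0, -72, 72]
R6 ← R6 + (5/2)·R4: [0, 0, 0, 0, -20, 20]
R6 ← R6 − (5/18)·R5: [0, 0, 0, 0, 0, 0]
The echelon form has 5 nonzero rows, and every pivot lies in the first 5 columns, so rank(A) = rank([A|b]) = 5.
The system is consistent.
Free variables = (unknowns) − (rank) = 5 − 5 = 0.

0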